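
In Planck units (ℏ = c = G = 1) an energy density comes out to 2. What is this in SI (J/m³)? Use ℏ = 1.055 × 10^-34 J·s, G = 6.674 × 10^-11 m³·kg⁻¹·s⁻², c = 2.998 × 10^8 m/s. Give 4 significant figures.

9.265 × 10^113 J/m³

One Planck energy density: u_P = c⁷/(ℏG²) = 4.632 × 10^113 J/m³.
2 × 4.632 × 10^113 J/m³ = 9.265 × 10^113 J/m³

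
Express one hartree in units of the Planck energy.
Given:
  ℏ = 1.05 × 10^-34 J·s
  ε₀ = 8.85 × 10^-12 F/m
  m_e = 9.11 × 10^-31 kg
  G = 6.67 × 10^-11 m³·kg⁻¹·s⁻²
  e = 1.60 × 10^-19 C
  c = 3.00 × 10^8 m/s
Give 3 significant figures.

hartree: E_h = m_e e⁴/(4πε₀ℏ)² = 4.38 × 10^-18 J
Planck energy: E_P = √(ℏc⁵/G) = 1.96 × 10^9 J
ratio = 4.38 × 10^-18 / 1.96 × 10^9 = 2.24 × 10^-27

2.24 × 10^-27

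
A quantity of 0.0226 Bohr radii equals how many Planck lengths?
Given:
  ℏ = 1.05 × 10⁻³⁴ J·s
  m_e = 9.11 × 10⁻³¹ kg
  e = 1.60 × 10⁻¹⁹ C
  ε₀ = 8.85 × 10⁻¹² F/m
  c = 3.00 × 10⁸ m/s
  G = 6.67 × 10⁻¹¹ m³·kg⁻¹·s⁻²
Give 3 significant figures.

7.38 × 10²²

Bohr radius: a₀ = 4πε₀ℏ²/(m_e e²) = 5.26 × 10⁻¹¹ m
Planck length: ℓ_P = √(ℏG/c³) = 1.61 × 10⁻³⁵ m
0.0226 × 5.26 × 10⁻¹¹ / 1.61 × 10⁻³⁵ = 7.38 × 10²²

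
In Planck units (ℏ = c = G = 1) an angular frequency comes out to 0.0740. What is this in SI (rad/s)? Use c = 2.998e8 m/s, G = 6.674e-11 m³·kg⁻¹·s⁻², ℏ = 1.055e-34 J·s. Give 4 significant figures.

One Planck angular frequency: ω_P = √(c⁵/(ℏG)) = 1.855e43 rad/s.
0.0740 × 1.855e43 rad/s = 1.372e42 rad/s

1.372e42 rad/s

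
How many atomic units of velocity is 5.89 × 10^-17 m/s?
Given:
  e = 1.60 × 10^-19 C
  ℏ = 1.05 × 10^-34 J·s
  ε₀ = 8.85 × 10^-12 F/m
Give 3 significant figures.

2.69 × 10^-23

atomic unit of velocity: v_au = e²/(4πε₀ℏ) = 2.19 × 10^6 m/s.
5.89 × 10^-17 / 2.19 × 10^6 = 2.69 × 10^-23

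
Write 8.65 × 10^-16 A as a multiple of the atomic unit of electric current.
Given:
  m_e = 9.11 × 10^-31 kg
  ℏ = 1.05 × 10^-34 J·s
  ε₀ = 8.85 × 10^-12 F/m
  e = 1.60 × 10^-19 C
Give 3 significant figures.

1.30 × 10^-13

atomic unit of electric current: I_au = e E_h/ℏ = m_e e⁵/((4πε₀)²ℏ³) = 6.67 × 10^-3 A.
8.65 × 10^-16 / 6.67 × 10^-3 = 1.30 × 10^-13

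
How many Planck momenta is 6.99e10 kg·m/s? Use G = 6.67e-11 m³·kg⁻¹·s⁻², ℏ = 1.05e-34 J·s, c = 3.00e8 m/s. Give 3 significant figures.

Planck momentum: p_P = √(ℏc³/G) = 6.52 kg·m/s.
6.99e10 / 6.52 = 1.07e10

1.07e10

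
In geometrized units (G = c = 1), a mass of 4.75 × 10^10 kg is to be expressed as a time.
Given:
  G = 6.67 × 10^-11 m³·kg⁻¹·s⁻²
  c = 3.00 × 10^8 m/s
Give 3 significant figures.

Mass → time via G/c³.
4.75 × 10^10 kg × (G/c³) = 1.17 × 10^-25 s

1.17 × 10^-25 s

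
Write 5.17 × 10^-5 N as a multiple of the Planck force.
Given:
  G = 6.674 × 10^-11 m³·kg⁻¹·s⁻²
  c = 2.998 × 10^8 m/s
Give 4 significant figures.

4.271 × 10^-49

Planck force: F_P = c⁴/G = 1.210 × 10^44 N.
5.17 × 10^-5 / 1.210 × 10^44 = 4.271 × 10^-49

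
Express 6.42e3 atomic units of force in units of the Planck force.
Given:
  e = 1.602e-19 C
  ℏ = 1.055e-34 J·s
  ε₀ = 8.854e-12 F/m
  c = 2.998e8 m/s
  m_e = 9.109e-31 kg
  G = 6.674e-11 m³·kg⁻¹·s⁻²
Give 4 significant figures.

4.360e-48

atomic unit of force: F_au = E_h/a₀ = m_e²e⁶/((4πε₀)³ℏ⁴) = 8.220e-8 N
Planck force: F_P = c⁴/G = 1.210e44 N
6.42e3 × 8.220e-8 / 1.210e44 = 4.360e-48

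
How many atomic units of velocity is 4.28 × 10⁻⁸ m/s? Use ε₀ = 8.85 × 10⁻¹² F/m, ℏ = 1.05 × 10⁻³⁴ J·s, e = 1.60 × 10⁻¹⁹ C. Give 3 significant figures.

1.95 × 10⁻¹⁴

atomic unit of velocity: v_au = e²/(4πε₀ℏ) = 2.19 × 10⁶ m/s.
4.28 × 10⁻⁸ / 2.19 × 10⁶ = 1.95 × 10⁻¹⁴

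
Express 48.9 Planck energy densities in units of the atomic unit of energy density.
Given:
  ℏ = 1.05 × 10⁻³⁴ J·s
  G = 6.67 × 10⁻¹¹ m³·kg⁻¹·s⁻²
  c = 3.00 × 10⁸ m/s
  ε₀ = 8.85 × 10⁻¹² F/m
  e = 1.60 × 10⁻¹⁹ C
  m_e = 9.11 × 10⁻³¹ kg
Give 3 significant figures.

Planck energy density: u_P = c⁷/(ℏG²) = 4.68 × 10¹¹³ J/m³
atomic unit of energy density: u_au = E_h/a₀³ = m_e⁴e¹⁰/((4πε₀)⁵ℏ⁸) = 3.01 × 10¹³ J/m³
48.9 × 4.68 × 10¹¹³ / 3.01 × 10¹³ = 7.60 × 10¹⁰¹

7.60 × 10¹⁰¹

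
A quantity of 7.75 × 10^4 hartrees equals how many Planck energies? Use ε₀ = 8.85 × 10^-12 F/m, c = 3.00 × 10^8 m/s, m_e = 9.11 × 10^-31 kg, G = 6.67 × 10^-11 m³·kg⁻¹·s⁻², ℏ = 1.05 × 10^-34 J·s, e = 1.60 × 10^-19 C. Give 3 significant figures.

1.73 × 10^-22

hartree: E_h = m_e e⁴/(4πε₀ℏ)² = 4.38 × 10^-18 J
Planck energy: E_P = √(ℏc⁵/G) = 1.96 × 10^9 J
7.75 × 10^4 × 4.38 × 10^-18 / 1.96 × 10^9 = 1.73 × 10^-22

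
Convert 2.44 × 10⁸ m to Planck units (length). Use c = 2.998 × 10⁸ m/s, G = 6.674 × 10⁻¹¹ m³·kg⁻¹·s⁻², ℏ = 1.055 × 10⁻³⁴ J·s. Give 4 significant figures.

1.509 × 10⁴³

Planck length: ℓ_P = √(ℏG/c³) = 1.616 × 10⁻³⁵ m.
2.44 × 10⁸ / 1.616 × 10⁻³⁵ = 1.509 × 10⁴³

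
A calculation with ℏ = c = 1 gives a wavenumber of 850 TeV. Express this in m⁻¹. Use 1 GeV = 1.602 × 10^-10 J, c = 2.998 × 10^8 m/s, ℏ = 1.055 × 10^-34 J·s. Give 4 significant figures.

4.305 × 10^21 m⁻¹

Inverse length is [E]/(ℏc).
1 GeV → 1/(ℏc) × (1 GeV in J) = 5.065 × 10^15 m⁻¹.
Convert the energy scale: 850 TeV = 8.50 × 10^5 GeV.
Result: 8.50 × 10^5 × 5.065 × 10^15 = 4.305 × 10^21 m⁻¹.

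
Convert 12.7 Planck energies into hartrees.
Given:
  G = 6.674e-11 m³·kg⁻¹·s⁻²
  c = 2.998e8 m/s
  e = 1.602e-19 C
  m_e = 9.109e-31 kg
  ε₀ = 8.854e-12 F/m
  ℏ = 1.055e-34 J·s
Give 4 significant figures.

Planck energy: E_P = √(ℏc⁵/G) = 1.957e9 J
hartree: E_h = m_e e⁴/(4πε₀ℏ)² = 4.354e-18 J
12.7 × 1.957e9 / 4.354e-18 = 5.707e27

5.707e27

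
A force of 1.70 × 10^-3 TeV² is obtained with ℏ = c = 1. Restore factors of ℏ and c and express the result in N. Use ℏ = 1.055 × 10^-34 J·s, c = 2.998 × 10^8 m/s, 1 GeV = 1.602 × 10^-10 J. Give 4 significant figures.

Force is [E]/[L] = [E]²/(ℏc); restore (ℏc)⁻¹.
1 GeV² → 1/(ℏc) × (1 GeV in J)² = 8.114 × 10^5 N.
Convert the energy scale: 1.70 × 10^-3 TeV² = 1.70 × 10^3 GeV².
Result: 1.70 × 10^3 × 8.114 × 10^5 = 1.379 × 10^9 N.

1.379 × 10^9 N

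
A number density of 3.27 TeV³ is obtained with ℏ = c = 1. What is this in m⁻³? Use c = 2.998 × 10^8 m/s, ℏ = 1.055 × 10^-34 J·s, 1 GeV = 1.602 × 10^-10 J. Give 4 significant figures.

4.249 × 10^56 m⁻³

Number density is [L]⁻³ = [E]³/(ℏc)³.
1 GeV³ → 1/(ℏc)³ × (1 GeV in J)³ = 1.299 × 10^47 m⁻³.
Convert the energy scale: 3.27 TeV³ = 3.27 × 10^9 GeV³.
Result: 3.27 × 10^9 × 1.299 × 10^47 = 4.249 × 10^56 m⁻³.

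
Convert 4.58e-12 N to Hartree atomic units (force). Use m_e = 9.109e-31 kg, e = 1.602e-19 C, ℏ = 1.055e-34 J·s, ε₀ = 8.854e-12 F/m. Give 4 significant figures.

atomic unit of force: F_au = E_h/a₀ = m_e²e⁶/((4πε₀)³ℏ⁴) = 8.220e-8 N.
4.58e-12 / 8.220e-8 = 5.572e-5

5.572e-5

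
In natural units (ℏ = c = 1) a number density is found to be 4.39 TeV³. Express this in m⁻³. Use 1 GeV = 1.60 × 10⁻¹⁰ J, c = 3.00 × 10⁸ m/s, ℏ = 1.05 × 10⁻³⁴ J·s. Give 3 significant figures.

Number density is [L]⁻³ = [E]³/(ℏc)³.
1 GeV³ → 1/(ℏc)³ × (1 GeV in J)³ = 1.31 × 10⁴⁷ m⁻³.
Convert the energy scale: 4.39 TeV³ = 4.39 × 10⁹ GeV³.
Result: 4.39 × 10⁹ × 1.31 × 10⁴⁷ = 5.75 × 10⁵⁶ m⁻³.

5.75 × 10⁵⁶ m⁻³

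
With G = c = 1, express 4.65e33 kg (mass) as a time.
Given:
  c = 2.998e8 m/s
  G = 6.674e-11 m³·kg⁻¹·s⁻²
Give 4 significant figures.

0.01152 s

Mass → time via G/c³.
4.65e33 kg × (G/c³) = 0.01152 s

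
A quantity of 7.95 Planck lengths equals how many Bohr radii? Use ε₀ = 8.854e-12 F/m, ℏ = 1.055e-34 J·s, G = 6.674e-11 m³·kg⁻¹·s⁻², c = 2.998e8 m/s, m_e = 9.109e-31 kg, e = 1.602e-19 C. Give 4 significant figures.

Planck length: ℓ_P = √(ℏG/c³) = 1.616e-35 m
Bohr radius: a₀ = 4πε₀ℏ²/(m_e e²) = 5.297e-11 m
7.95 × 1.616e-35 / 5.297e-11 = 2.426e-24

2.426e-24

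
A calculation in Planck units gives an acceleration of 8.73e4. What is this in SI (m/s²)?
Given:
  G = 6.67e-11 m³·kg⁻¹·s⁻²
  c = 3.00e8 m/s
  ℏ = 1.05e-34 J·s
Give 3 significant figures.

4.88e56 m/s²

One Planck acceleration: a_P = √(c⁷/(ℏG)) = 5.59e51 m/s².
8.73e4 × 5.59e51 m/s² = 4.88e56 m/s²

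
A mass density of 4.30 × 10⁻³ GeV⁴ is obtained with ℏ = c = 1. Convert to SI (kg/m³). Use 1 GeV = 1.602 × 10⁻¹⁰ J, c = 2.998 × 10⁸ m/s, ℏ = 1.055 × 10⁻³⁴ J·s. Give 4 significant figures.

9.959 × 10¹⁷ kg/m³

Mass density is [E]/(c²[L]³) = [E]⁴/(ℏ³c⁵).
1 GeV⁴ → 1/(ℏ³c⁵) × (1 GeV in J)⁴ = 2.316 × 10²⁰ kg/m³.
Result: 4.30 × 10⁻³ × 2.316 × 10²⁰ = 9.959 × 10¹⁷ kg/m³.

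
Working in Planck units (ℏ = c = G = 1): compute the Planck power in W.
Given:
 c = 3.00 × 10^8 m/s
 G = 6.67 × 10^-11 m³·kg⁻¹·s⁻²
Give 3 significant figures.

3.64 × 10^52 W

The unique combination of the constants set to 1 with dimensions of power is P_P = c⁵/G.
  = 2.43 × 10^42 / 6.67 × 10^-11
  = 3.64 × 10^52 W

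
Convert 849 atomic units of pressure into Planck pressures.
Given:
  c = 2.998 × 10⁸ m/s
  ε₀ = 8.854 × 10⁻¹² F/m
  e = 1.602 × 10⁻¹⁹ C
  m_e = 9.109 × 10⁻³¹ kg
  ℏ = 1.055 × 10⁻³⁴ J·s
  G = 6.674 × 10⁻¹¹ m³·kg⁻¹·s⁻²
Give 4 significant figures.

5.368 × 10⁻⁹⁸

atomic unit of pressure: P_au = E_h/a₀³ = m_e⁴e¹⁰/((4πε₀)⁵ℏ⁸) = 2.929 × 10¹³ Pa
Planck pressure: p_P = c⁷/(ℏG²) = 4.632 × 10¹¹³ Pa
849 × 2.929 × 10¹³ / 4.632 × 10¹¹³ = 5.368 × 10⁻⁹⁸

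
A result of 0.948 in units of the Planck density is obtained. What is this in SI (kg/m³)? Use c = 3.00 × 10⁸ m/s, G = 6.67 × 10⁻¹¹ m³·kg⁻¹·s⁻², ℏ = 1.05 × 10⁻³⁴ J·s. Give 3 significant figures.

One Planck density: ρ_P = c⁵/(ℏG²) = 5.20 × 10⁹⁶ kg/m³.
0.948 × 5.20 × 10⁹⁶ kg/m³ = 4.93 × 10⁹⁶ kg/m³

4.93 × 10⁹⁶ kg/m³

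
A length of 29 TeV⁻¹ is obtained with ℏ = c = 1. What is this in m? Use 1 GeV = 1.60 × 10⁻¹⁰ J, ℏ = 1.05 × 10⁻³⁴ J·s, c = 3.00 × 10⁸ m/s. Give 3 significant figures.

5.71 × 10⁻¹⁸ m

A length is [E]⁻¹ in ℏ=c=1; restore one factor of ℏc.
1 GeV⁻¹ → ℏc × (1 GeV in J)⁻¹ = 1.97 × 10⁻¹⁶ m.
Convert the energy scale: 29 TeV⁻¹ = 0.0290 GeV⁻¹.
Result: 0.0290 × 1.97 × 10⁻¹⁶ = 5.71 × 10⁻¹⁸ m.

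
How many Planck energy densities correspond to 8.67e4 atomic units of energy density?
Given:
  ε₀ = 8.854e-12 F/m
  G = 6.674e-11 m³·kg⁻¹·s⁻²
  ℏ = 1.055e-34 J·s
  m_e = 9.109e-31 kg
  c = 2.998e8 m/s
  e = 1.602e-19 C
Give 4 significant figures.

atomic unit of energy density: u_au = E_h/a₀³ = m_e⁴e¹⁰/((4πε₀)⁵ℏ⁸) = 2.929e13 J/m³
Planck energy density: u_P = c⁷/(ℏG²) = 4.632e113 J/m³
8.67e4 × 2.929e13 / 4.632e113 = 5.482e-96

5.482e-96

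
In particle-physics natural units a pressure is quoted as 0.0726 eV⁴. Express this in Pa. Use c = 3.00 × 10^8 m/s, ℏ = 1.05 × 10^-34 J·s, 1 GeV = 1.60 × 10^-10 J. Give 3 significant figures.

Pressure is [E]/[L]³ = [E]⁴/(ℏc)³.
1 GeV⁴ → 1/(ℏc)³ × (1 GeV in J)⁴ = 2.10 × 10^37 Pa.
Convert the energy scale: 0.0726 eV⁴ = 7.26 × 10^-38 GeV⁴.
Result: 7.26 × 10^-38 × 2.10 × 10^37 = 1.52 Pa.

1.52 Pa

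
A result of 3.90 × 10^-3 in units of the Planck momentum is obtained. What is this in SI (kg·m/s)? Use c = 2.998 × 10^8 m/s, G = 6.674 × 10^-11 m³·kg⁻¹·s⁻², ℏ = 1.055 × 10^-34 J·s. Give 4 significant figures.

One Planck momentum: p_P = √(ℏc³/G) = 6.527 kg·m/s.
3.90 × 10^-3 × 6.527 kg·m/s = 0.02545 kg·m/s

0.02545 kg·m/s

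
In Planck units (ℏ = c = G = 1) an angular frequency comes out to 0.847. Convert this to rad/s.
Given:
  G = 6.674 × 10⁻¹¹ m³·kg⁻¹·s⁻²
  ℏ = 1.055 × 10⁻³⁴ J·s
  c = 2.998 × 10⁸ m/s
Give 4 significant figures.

1.571 × 10⁴³ rad/s

One Planck angular frequency: ω_P = √(c⁵/(ℏG)) = 1.855 × 10⁴³ rad/s.
0.847 × 1.855 × 10⁴³ rad/s = 1.571 × 10⁴³ rad/s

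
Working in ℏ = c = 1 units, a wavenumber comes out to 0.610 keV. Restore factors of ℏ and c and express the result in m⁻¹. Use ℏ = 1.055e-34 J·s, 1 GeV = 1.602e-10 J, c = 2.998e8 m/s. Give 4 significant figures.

Inverse length is [E]/(ℏc).
1 GeV → 1/(ℏc) × (1 GeV in J) = 5.065e15 m⁻¹.
Convert the energy scale: 0.610 keV = 6.10e-7 GeV.
Result: 6.10e-7 × 5.065e15 = 3.090e9 m⁻¹.

3.090e9 m⁻¹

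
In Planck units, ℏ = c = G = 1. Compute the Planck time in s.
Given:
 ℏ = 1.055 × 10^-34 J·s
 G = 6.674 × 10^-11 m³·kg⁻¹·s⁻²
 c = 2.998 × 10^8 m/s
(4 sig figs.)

From ℏ = c = G = 1 the time scale is t_P = √(ℏG/c⁵).
  = √(2.907 × 10^-87)
  = 5.392 × 10^-44 s

5.392 × 10^-44 s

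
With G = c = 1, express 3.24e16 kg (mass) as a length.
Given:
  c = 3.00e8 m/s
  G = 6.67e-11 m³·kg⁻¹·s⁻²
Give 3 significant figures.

2.40e-11 m

In G = c = 1 units mass has dimensions of length; the conversion factor is G/c².
3.24e16 kg × (G/c²) = 2.40e-11 m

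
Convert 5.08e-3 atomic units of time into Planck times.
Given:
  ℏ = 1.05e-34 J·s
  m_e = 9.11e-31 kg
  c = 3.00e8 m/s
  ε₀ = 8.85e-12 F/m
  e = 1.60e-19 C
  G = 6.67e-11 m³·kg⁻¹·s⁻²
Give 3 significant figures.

2.27e24

atomic unit of time: τ_au = (4πε₀)²ℏ³/(m_e e⁴) = 2.40e-17 s
Planck time: t_P = √(ℏG/c⁵) = 5.37e-44 s
5.08e-3 × 2.40e-17 / 5.37e-44 = 2.27e24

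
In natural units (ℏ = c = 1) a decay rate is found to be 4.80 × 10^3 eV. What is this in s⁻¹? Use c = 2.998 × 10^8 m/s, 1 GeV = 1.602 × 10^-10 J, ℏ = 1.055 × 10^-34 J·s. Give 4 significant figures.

7.289 × 10^18 s⁻¹

A rate is [E]/ℏ; divide by ℏ.
1 GeV → 1/ℏ × (1 GeV in J) = 1.518 × 10^24 s⁻¹.
Convert the energy scale: 4.80 × 10^3 eV = 4.80 × 10^-6 GeV.
Result: 4.80 × 10^-6 × 1.518 × 10^24 = 7.289 × 10^18 s⁻¹.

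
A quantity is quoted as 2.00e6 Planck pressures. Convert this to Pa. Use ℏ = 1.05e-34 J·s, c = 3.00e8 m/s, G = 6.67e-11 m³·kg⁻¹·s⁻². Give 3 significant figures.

9.36e119 Pa

One Planck pressure: p_P = c⁷/(ℏG²) = 4.68e113 Pa.
2.00e6 × 4.68e113 Pa = 9.36e119 Pa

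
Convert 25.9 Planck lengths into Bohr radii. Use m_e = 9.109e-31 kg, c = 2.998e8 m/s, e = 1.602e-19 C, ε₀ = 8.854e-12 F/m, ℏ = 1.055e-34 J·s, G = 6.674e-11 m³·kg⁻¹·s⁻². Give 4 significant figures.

7.903e-24

Planck length: ℓ_P = √(ℏG/c³) = 1.616e-35 m
Bohr radius: a₀ = 4πε₀ℏ²/(m_e e²) = 5.297e-11 m
25.9 × 1.616e-35 / 5.297e-11 = 7.903e-24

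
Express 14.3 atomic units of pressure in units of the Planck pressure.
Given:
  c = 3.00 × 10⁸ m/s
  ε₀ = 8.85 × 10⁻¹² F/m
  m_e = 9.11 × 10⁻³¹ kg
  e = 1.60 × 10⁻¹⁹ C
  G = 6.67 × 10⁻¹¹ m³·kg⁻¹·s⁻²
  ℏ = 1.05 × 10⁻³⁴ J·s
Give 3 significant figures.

9.20 × 10⁻¹⁰⁰

atomic unit of pressure: P_au = E_h/a₀³ = m_e⁴e¹⁰/((4πε₀)⁵ℏ⁸) = 3.01 × 10¹³ Pa
Planck pressure: p_P = c⁷/(ℏG²) = 4.68 × 10¹¹³ Pa
14.3 × 3.01 × 10¹³ / 4.68 × 10¹¹³ = 9.20 × 10⁻¹⁰⁰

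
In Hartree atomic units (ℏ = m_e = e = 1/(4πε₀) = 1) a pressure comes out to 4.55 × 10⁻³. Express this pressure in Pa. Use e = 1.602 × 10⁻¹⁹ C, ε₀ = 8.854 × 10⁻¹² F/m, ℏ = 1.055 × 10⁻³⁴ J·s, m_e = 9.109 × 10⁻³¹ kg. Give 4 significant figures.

1.333 × 10¹¹ Pa

One atomic unit of pressure: P_au = E_h/a₀³ = m_e⁴e¹⁰/((4πε₀)⁵ℏ⁸) = 2.929 × 10¹³ Pa.
4.55 × 10⁻³ × 2.929 × 10¹³ Pa = 1.333 × 10¹¹ Pa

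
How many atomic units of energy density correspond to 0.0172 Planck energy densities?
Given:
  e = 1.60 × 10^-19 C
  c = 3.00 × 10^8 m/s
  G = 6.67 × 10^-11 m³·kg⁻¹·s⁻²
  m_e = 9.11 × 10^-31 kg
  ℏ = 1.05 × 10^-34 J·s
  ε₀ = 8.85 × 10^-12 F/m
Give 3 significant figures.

Planck energy density: u_P = c⁷/(ℏG²) = 4.68 × 10^113 J/m³
atomic unit of energy density: u_au = E_h/a₀³ = m_e⁴e¹⁰/((4πε₀)⁵ℏ⁸) = 3.01 × 10^13 J/m³
0.0172 × 4.68 × 10^113 / 3.01 × 10^13 = 2.67 × 10^98

2.67 × 10^98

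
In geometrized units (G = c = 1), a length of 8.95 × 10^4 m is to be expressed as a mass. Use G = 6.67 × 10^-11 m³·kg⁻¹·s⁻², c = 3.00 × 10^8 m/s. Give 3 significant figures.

Length → mass via c²/G.
8.95 × 10^4 m × (c²/G) = 1.21 × 10^32 kg

1.21 × 10^32 kg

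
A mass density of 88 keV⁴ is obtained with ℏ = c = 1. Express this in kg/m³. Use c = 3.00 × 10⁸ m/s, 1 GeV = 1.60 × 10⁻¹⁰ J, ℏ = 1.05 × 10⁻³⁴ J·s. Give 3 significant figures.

0.0205 kg/m³

Mass density is [E]/(c²[L]³) = [E]⁴/(ℏ³c⁵).
1 GeV⁴ → 1/(ℏ³c⁵) × (1 GeV in J)⁴ = 2.33 × 10²⁰ kg/m³.
Convert the energy scale: 88 keV⁴ = 8.80 × 10⁻²³ GeV⁴.
Result: 8.80 × 10⁻²³ × 2.33 × 10²⁰ = 0.0205 kg/m³.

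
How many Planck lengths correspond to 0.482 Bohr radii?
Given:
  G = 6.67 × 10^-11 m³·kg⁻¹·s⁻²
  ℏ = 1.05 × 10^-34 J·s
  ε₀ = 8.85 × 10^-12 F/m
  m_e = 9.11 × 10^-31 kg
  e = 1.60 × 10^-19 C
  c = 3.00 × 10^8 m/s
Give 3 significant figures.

1.57 × 10^24

Bohr radius: a₀ = 4πε₀ℏ²/(m_e e²) = 5.26 × 10^-11 m
Planck length: ℓ_P = √(ℏG/c³) = 1.61 × 10^-35 m
0.482 × 5.26 × 10^-11 / 1.61 × 10^-35 = 1.57 × 10^24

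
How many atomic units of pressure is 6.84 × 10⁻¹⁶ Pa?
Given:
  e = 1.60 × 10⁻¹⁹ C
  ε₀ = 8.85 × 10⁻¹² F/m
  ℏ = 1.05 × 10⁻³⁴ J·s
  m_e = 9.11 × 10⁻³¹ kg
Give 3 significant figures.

atomic unit of pressure: P_au = E_h/a₀³ = m_e⁴e¹⁰/((4πε₀)⁵ℏ⁸) = 3.01 × 10¹³ Pa.
6.84 × 10⁻¹⁶ / 3.01 × 10¹³ = 2.27 × 10⁻²⁹

2.27 × 10⁻²⁹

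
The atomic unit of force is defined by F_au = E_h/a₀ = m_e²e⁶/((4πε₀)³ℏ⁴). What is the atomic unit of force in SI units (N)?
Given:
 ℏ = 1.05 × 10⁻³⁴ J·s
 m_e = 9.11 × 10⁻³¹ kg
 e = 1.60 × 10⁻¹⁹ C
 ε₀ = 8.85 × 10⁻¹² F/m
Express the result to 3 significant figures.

8.33 × 10⁻⁸ N

F_au = E_h/a₀ = m_e²e⁶/((4πε₀)³ℏ⁴)
E_h = 4.38 × 10⁻¹⁸ J
a₀ = 5.26 × 10⁻¹¹ m
E_h/a₀ = 8.33 × 10⁻⁸ N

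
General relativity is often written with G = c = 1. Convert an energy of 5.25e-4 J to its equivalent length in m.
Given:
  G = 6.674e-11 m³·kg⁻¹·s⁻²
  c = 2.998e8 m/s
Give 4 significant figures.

Energy → length via G/c⁴.
5.25e-4 J × (G/c⁴) = 4.337e-48 m

4.337e-48 m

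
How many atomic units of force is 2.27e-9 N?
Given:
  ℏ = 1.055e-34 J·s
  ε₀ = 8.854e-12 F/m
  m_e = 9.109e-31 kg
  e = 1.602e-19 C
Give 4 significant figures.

atomic unit of force: F_au = E_h/a₀ = m_e²e⁶/((4πε₀)³ℏ⁴) = 8.220e-8 N.
2.27e-9 / 8.220e-8 = 0.02762

0.02762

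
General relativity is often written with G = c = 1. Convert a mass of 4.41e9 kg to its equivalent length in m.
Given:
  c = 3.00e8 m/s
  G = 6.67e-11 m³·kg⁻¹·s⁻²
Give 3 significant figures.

In G = c = 1 units mass has dimensions of length; the conversion factor is G/c².
4.41e9 kg × (G/c²) = 3.27e-18 m

3.27e-18 m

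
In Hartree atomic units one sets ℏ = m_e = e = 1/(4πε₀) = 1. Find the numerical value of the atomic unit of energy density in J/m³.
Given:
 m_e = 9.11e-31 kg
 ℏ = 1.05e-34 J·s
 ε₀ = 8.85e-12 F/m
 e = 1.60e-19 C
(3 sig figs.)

3.01e13 J/m³

u_au = E_h/a₀³ = m_e⁴e¹⁰/((4πε₀)⁵ℏ⁸)
E_h = 4.38e-18 J
a₀ = 5.26e-11 m
E_h/a₀³ = 3.01e13 J/m³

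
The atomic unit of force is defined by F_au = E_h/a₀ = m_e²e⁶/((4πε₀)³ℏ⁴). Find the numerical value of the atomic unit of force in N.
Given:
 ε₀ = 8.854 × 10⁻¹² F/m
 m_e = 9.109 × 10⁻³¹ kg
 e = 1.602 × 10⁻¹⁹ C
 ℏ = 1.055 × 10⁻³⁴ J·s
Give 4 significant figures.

F_au = E_h/a₀ = m_e²e⁶/((4πε₀)³ℏ⁴)
E_h = 4.354 × 10⁻¹⁸ J
a₀ = 5.297 × 10⁻¹¹ m
E_h/a₀ = 8.220 × 10⁻⁸ N

8.220 × 10⁻⁸ N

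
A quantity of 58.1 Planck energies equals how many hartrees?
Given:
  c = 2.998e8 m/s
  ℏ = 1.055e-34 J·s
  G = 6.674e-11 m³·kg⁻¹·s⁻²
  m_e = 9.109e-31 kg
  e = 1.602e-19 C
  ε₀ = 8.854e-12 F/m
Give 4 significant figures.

Planck energy: E_P = √(ℏc⁵/G) = 1.957e9 J
hartree: E_h = m_e e⁴/(4πε₀ℏ)² = 4.354e-18 J
58.1 × 1.957e9 / 4.354e-18 = 2.611e28

2.611e28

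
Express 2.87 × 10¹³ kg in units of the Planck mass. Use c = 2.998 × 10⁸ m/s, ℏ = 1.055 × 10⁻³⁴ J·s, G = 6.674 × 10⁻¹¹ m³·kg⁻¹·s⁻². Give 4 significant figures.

1.318 × 10²¹

Planck mass: m_P = √(ℏc/G) = 2.177 × 10⁻⁸ kg.
2.87 × 10¹³ / 2.177 × 10⁻⁸ = 1.318 × 10²¹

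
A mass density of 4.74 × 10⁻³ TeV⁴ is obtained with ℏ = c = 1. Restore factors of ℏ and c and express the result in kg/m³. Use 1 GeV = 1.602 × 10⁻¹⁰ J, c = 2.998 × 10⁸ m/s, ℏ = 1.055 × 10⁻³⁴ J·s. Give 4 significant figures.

Mass density is [E]/(c²[L]³) = [E]⁴/(ℏ³c⁵).
1 GeV⁴ → 1/(ℏ³c⁵) × (1 GeV in J)⁴ = 2.316 × 10²⁰ kg/m³.
Convert the energy scale: 4.74 × 10⁻³ TeV⁴ = 4.74 × 10⁹ GeV⁴.
Result: 4.74 × 10⁹ × 2.316 × 10²⁰ = 1.098 × 10³⁰ kg/m³.

1.098 × 10³⁰ kg/m³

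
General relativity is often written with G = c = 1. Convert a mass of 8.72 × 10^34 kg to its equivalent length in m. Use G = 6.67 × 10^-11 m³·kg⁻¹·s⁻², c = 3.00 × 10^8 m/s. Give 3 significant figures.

6.46 × 10^7 m

In G = c = 1 units mass has dimensions of length; the conversion factor is G/c².
8.72 × 10^34 kg × (G/c²) = 6.46 × 10^7 m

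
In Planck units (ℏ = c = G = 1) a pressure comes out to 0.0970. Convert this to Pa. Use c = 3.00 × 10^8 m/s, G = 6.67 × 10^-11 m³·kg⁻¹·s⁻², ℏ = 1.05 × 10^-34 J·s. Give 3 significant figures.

4.54 × 10^112 Pa

One Planck pressure: p_P = c⁷/(ℏG²) = 4.68 × 10^113 Pa.
0.0970 × 4.68 × 10^113 Pa = 4.54 × 10^112 Pa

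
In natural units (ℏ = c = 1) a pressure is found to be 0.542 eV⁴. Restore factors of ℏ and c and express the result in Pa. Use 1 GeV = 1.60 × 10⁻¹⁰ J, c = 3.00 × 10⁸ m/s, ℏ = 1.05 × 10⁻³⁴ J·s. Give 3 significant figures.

11.4 Pa

Pressure is [E]/[L]³ = [E]⁴/(ℏc)³.
1 GeV⁴ → 1/(ℏc)³ × (1 GeV in J)⁴ = 2.10 × 10³⁷ Pa.
Convert the energy scale: 0.542 eV⁴ = 5.42 × 10⁻³⁷ GeV⁴.
Result: 5.42 × 10⁻³⁷ × 2.10 × 10³⁷ = 11.4 Pa.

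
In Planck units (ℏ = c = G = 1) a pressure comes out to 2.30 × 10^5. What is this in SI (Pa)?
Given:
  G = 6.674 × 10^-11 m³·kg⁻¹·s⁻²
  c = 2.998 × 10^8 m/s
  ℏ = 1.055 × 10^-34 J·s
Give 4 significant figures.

1.065 × 10^119 Pa

One Planck pressure: p_P = c⁷/(ℏG²) = 4.632 × 10^113 Pa.
2.30 × 10^5 × 4.632 × 10^113 Pa = 1.065 × 10^119 Pa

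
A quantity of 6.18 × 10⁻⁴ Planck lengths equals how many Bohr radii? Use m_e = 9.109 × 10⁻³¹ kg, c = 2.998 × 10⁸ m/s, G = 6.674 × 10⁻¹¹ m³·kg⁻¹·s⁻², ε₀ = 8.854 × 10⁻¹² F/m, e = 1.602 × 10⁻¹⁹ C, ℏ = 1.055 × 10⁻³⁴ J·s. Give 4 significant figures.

Planck length: ℓ_P = √(ℏG/c³) = 1.616 × 10⁻³⁵ m
Bohr radius: a₀ = 4πε₀ℏ²/(m_e e²) = 5.297 × 10⁻¹¹ m
6.18 × 10⁻⁴ × 1.616 × 10⁻³⁵ / 5.297 × 10⁻¹¹ = 1.886 × 10⁻²⁸

1.886 × 10⁻²⁸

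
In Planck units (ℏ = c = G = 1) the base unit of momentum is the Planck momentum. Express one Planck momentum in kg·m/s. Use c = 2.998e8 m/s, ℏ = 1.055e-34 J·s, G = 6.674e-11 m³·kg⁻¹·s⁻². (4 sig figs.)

p_P = √(ℏc³/G)
  = √(42.60)
  = 6.527 kg·m/s

6.527 kg·m/s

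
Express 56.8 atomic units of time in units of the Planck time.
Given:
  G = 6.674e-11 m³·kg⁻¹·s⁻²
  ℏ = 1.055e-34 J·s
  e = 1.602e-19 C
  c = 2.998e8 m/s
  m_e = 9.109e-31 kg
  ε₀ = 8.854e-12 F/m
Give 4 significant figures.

atomic unit of time: τ_au = (4πε₀)²ℏ³/(m_e e⁴) = 2.423e-17 s
Planck time: t_P = √(ℏG/c⁵) = 5.392e-44 s
56.8 × 2.423e-17 / 5.392e-44 = 2.552e28

2.552e28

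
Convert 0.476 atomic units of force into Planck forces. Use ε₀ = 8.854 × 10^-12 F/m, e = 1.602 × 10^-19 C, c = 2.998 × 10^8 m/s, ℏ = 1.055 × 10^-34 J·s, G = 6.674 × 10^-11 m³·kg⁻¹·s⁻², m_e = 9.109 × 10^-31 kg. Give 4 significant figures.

atomic unit of force: F_au = E_h/a₀ = m_e²e⁶/((4πε₀)³ℏ⁴) = 8.220 × 10^-8 N
Planck force: F_P = c⁴/G = 1.210 × 10^44 N
0.476 × 8.220 × 10^-8 / 1.210 × 10^44 = 3.232 × 10^-52

3.232 × 10^-52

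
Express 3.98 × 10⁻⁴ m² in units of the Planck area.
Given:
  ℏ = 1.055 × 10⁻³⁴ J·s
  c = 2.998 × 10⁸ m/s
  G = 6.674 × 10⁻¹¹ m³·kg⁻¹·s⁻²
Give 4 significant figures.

Planck area: A_P = ℏG/c³ = 2.613 × 10⁻⁷⁰ m².
3.98 × 10⁻⁴ / 2.613 × 10⁻⁷⁰ = 1.523 × 10⁶⁶

1.523 × 10⁶⁶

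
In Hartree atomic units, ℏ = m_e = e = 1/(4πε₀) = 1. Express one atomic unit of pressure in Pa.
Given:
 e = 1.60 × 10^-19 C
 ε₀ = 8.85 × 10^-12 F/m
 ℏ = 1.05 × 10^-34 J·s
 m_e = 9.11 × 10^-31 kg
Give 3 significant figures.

The unique combination of the constants set to 1 with dimensions of pressure is P_au = E_h/a₀³ = m_e⁴e¹⁰/((4πε₀)⁵ℏ⁸).
E_h = 4.38 × 10^-18 J
a₀ = 5.26 × 10^-11 m
E_h/a₀³ = 3.01 × 10^13 Pa

3.01 × 10^13 Pa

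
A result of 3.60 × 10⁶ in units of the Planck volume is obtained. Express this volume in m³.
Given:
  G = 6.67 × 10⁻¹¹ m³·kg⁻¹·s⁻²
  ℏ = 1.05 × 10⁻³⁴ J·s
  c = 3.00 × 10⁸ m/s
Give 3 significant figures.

1.50 × 10⁻⁹⁸ m³

One Planck volume: V_P = (ℏG/c³)^(3/2) = 4.18 × 10⁻¹⁰⁵ m³.
3.60 × 10⁶ × 4.18 × 10⁻¹⁰⁵ m³ = 1.50 × 10⁻⁹⁸ m³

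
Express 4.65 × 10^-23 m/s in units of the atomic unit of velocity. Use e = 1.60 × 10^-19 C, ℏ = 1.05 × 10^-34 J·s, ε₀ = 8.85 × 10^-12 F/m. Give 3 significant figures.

atomic unit of velocity: v_au = e²/(4πε₀ℏ) = 2.19 × 10^6 m/s.
4.65 × 10^-23 / 2.19 × 10^6 = 2.12 × 10^-29

2.12 × 10^-29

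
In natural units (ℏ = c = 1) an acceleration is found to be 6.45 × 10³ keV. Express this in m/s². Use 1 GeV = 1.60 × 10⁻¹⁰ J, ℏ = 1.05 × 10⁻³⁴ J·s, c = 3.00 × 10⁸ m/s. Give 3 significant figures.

Acceleration is [L]/[T]² = c·[E]/ℏ.
1 GeV → c/ℏ × (1 GeV in J) = 4.57 × 10³² m/s².
Convert the energy scale: 6.45 × 10³ keV = 6.45 × 10⁻³ GeV.
Result: 6.45 × 10⁻³ × 4.57 × 10³² = 2.95 × 10³⁰ m/s².

2.95 × 10³⁰ m/s²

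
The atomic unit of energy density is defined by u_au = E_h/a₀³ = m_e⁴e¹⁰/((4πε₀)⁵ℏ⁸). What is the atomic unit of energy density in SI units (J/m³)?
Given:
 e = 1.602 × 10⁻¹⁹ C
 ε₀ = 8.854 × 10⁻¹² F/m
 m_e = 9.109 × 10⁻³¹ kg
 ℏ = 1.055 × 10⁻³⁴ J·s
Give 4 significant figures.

u_au = E_h/a₀³ = m_e⁴e¹⁰/((4πε₀)⁵ℏ⁸)
E_h = 4.354 × 10⁻¹⁸ J
a₀ = 5.297 × 10⁻¹¹ m
E_h/a₀³ = 2.929 × 10¹³ J/m³

2.929 × 10¹³ J/m³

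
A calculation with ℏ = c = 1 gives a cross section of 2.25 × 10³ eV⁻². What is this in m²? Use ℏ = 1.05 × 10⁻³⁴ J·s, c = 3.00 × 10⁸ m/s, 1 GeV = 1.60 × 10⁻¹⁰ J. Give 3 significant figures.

Area is [L]² = [E]⁻²·(ℏc)²; restore (ℏc)².
1 GeV⁻² → (ℏc)² × (1 GeV in J)⁻² = 3.88 × 10⁻³² m².
Convert the energy scale: 2.25 × 10³ eV⁻² = 2.25 × 10²¹ GeV⁻².
Result: 2.25 × 10²¹ × 3.88 × 10⁻³² = 8.72 × 10⁻¹¹ m².

8.72 × 10⁻¹¹ m²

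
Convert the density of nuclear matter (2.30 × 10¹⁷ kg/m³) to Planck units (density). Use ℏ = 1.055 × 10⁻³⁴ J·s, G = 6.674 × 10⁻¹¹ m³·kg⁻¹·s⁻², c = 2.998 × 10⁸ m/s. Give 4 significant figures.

4.463 × 10⁻⁸⁰

Planck density: ρ_P = c⁵/(ℏG²) = 5.154 × 10⁹⁶ kg/m³.
2.30 × 10¹⁷ / 5.154 × 10⁹⁶ = 4.463 × 10⁻⁸⁰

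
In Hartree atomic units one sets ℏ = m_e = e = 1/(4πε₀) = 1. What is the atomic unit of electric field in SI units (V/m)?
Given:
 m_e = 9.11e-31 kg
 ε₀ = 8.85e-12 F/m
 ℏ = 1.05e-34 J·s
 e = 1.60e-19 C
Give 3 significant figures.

E_au = E_h/(e a₀) = m_e²e⁵/((4πε₀)³ℏ⁴)
E_h = 4.38e-18 J
a₀ = 5.26e-11 m
E_h/(e·a₀) = 5.20e11 V/m

5.20e11 V/m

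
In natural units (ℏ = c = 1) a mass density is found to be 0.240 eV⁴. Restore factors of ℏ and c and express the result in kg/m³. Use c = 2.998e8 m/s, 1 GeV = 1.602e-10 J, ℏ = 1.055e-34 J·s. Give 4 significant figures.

5.558e-17 kg/m³

Mass density is [E]/(c²[L]³) = [E]⁴/(ℏ³c⁵).
1 GeV⁴ → 1/(ℏ³c⁵) × (1 GeV in J)⁴ = 2.316e20 kg/m³.
Convert the energy scale: 0.240 eV⁴ = 2.40e-37 GeV⁴.
Result: 2.40e-37 × 2.316e20 = 5.558e-17 kg/m³.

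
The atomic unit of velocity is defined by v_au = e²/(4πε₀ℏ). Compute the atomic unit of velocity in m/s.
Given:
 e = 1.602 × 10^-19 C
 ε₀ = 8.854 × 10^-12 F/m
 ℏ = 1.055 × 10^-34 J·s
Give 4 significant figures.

2.186 × 10^6 m/s

v_au = e²/(4πε₀ℏ)
  = 2.566 × 10^-38 / 1.174 × 10^-44
  = 2.186 × 10^6 m/s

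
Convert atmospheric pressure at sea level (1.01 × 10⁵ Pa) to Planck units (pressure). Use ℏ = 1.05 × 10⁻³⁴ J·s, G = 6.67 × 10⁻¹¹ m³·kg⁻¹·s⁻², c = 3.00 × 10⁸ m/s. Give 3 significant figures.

Planck pressure: p_P = c⁷/(ℏG²) = 4.68 × 10¹¹³ Pa.
1.01 × 10⁵ / 4.68 × 10¹¹³ = 2.16 × 10⁻¹⁰⁹

2.16 × 10⁻¹⁰⁹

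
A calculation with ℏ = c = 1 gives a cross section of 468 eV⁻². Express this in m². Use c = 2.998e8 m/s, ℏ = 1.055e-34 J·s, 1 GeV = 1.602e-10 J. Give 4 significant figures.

Area is [L]² = [E]⁻²·(ℏc)²; restore (ℏc)².
1 GeV⁻² → (ℏc)² × (1 GeV in J)⁻² = 3.898e-32 m².
Convert the energy scale: 468 eV⁻² = 4.68e20 GeV⁻².
Result: 4.68e20 × 3.898e-32 = 1.824e-11 m².

1.824e-11 m²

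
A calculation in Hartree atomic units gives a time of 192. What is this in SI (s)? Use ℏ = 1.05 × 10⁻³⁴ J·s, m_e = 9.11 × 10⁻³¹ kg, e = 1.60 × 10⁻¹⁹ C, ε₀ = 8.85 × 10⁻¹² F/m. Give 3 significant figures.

One atomic unit of time: τ_au = (4πε₀)²ℏ³/(m_e e⁴) = 2.40 × 10⁻¹⁷ s.
192 × 2.40 × 10⁻¹⁷ s = 4.60 × 10⁻¹⁵ s

4.60 × 10⁻¹⁵ s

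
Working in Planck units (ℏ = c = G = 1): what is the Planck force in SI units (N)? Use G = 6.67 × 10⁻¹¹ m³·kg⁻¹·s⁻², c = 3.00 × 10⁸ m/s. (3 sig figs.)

Dimensional analysis gives F_P = c⁴/G.
  = 8.10 × 10³³ / 6.67 × 10⁻¹¹
  = 1.21 × 10⁴⁴ N

1.21 × 10⁴⁴ N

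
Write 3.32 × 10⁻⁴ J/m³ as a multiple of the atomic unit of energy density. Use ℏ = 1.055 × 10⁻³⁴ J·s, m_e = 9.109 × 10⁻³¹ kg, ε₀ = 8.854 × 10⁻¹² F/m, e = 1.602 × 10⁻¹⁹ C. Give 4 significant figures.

1.133 × 10⁻¹⁷

atomic unit of energy density: u_au = E_h/a₀³ = m_e⁴e¹⁰/((4πε₀)⁵ℏ⁸) = 2.929 × 10¹³ J/m³.
3.32 × 10⁻⁴ / 2.929 × 10¹³ = 1.133 × 10⁻¹⁷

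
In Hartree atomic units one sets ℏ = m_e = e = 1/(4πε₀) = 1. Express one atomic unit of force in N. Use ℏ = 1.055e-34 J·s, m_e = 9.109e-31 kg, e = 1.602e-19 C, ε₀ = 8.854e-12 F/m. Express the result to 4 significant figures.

F_au = E_h/a₀ = m_e²e⁶/((4πε₀)³ℏ⁴)
E_h = 4.354e-18 J
a₀ = 5.297e-11 m
E_h/a₀ = 8.220e-8 N

8.220e-8 N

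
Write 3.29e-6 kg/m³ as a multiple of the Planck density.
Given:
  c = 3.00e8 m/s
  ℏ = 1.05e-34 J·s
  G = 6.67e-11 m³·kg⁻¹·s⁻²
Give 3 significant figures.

Planck density: ρ_P = c⁵/(ℏG²) = 5.20e96 kg/m³.
3.29e-6 / 5.20e96 = 6.32e-103

6.32e-103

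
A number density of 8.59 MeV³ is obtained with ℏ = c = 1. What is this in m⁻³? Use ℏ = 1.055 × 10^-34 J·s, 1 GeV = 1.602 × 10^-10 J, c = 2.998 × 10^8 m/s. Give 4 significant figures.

Number density is [L]⁻³ = [E]³/(ℏc)³.
1 GeV³ → 1/(ℏc)³ × (1 GeV in J)³ = 1.299 × 10^47 m⁻³.
Convert the energy scale: 8.59 MeV³ = 8.59 × 10^-9 GeV³.
Result: 8.59 × 10^-9 × 1.299 × 10^47 = 1.116 × 10^39 m⁻³.

1.116 × 10^39 m⁻³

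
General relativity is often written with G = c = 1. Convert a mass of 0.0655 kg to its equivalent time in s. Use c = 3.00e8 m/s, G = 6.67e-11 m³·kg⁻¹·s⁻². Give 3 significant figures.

Mass → time via G/c³.
0.0655 kg × (G/c³) = 1.62e-37 s

1.62e-37 s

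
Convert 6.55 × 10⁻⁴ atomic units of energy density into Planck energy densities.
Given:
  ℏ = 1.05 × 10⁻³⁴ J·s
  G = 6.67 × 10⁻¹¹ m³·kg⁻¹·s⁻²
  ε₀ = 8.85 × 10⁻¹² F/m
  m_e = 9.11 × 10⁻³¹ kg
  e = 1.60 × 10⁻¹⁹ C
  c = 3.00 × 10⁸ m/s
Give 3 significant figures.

4.22 × 10⁻¹⁰⁴

atomic unit of energy density: u_au = E_h/a₀³ = m_e⁴e¹⁰/((4πε₀)⁵ℏ⁸) = 3.01 × 10¹³ J/m³
Planck energy density: u_P = c⁷/(ℏG²) = 4.68 × 10¹¹³ J/m³
6.55 × 10⁻⁴ × 3.01 × 10¹³ / 4.68 × 10¹¹³ = 4.22 × 10⁻¹⁰⁴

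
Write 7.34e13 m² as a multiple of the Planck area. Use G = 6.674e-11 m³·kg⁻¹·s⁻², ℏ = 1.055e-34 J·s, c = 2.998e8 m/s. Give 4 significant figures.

Planck area: A_P = ℏG/c³ = 2.613e-70 m².
7.34e13 / 2.613e-70 = 2.809e83

2.809e83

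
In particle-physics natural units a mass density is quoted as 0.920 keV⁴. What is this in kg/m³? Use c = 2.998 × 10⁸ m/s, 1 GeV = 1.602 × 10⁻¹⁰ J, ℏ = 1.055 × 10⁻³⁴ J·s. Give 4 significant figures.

Mass density is [E]/(c²[L]³) = [E]⁴/(ℏ³c⁵).
1 GeV⁴ → 1/(ℏ³c⁵) × (1 GeV in J)⁴ = 2.316 × 10²⁰ kg/m³.
Convert the energy scale: 0.920 keV⁴ = 9.20 × 10⁻²⁵ GeV⁴.
Result: 9.20 × 10⁻²⁵ × 2.316 × 10²⁰ = 2.131 × 10⁻⁴ kg/m³.

2.131 × 10⁻⁴ kg/m³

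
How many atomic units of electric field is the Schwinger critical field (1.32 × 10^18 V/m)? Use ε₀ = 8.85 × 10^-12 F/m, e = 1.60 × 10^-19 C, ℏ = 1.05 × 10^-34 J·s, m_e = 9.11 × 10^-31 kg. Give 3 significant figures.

atomic unit of electric field: E_au = E_h/(e a₀) = m_e²e⁵/((4πε₀)³ℏ⁴) = 5.20 × 10^11 V/m.
1.32 × 10^18 / 5.20 × 10^11 = 2.54 × 10^6

2.54 × 10^6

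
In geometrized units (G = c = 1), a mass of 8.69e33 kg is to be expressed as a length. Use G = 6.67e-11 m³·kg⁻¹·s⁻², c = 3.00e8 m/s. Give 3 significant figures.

6.44e6 m

In G = c = 1 units mass has dimensions of length; the conversion factor is G/c².
8.69e33 kg × (G/c²) = 6.44e6 m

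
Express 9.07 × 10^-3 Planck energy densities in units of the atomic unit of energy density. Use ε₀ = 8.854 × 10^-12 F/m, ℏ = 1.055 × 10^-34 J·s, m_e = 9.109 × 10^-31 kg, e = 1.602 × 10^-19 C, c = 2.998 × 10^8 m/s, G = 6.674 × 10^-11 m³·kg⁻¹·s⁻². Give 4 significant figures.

Planck energy density: u_P = c⁷/(ℏG²) = 4.632 × 10^113 J/m³
atomic unit of energy density: u_au = E_h/a₀³ = m_e⁴e¹⁰/((4πε₀)⁵ℏ⁸) = 2.929 × 10^13 J/m³
9.07 × 10^-3 × 4.632 × 10^113 / 2.929 × 10^13 = 1.434 × 10^98

1.434 × 10^98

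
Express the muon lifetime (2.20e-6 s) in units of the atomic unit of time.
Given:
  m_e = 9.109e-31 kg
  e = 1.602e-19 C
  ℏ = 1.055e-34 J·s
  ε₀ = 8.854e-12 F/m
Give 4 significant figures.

atomic unit of time: τ_au = (4πε₀)²ℏ³/(m_e e⁴) = 2.423e-17 s.
2.20e-6 / 2.423e-17 = 9.080e10

9.080e10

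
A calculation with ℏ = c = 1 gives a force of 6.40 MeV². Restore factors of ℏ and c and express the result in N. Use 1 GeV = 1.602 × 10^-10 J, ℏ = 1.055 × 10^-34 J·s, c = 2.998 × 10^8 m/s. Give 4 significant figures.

5.193 N

Force is [E]/[L] = [E]²/(ℏc); restore (ℏc)⁻¹.
1 GeV² → 1/(ℏc) × (1 GeV in J)² = 8.114 × 10^5 N.
Convert the energy scale: 6.40 MeV² = 6.40 × 10^-6 GeV².
Result: 6.40 × 10^-6 × 8.114 × 10^5 = 5.193 N.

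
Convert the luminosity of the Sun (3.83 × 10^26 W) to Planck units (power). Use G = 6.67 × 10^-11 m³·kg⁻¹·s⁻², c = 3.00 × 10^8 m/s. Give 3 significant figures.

1.05 × 10^-26

Planck power: P_P = c⁵/G = 3.64 × 10^52 W.
3.83 × 10^26 / 3.64 × 10^52 = 1.05 × 10^-26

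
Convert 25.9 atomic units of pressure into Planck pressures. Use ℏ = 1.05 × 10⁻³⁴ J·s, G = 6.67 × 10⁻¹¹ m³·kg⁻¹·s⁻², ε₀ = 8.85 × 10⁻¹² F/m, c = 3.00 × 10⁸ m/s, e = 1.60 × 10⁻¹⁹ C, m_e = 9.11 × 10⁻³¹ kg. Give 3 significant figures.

1.67 × 10⁻⁹⁹

atomic unit of pressure: P_au = E_h/a₀³ = m_e⁴e¹⁰/((4πε₀)⁵ℏ⁸) = 3.01 × 10¹³ Pa
Planck pressure: p_P = c⁷/(ℏG²) = 4.68 × 10¹¹³ Pa
25.9 × 3.01 × 10¹³ / 4.68 × 10¹¹³ = 1.67 × 10⁻⁹⁹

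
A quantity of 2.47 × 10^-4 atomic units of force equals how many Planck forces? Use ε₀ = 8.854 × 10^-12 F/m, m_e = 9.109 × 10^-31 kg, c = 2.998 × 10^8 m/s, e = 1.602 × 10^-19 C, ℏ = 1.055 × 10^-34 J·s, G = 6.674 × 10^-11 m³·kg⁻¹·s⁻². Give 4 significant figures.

1.677 × 10^-55

atomic unit of force: F_au = E_h/a₀ = m_e²e⁶/((4πε₀)³ℏ⁴) = 8.220 × 10^-8 N
Planck force: F_P = c⁴/G = 1.210 × 10^44 N
2.47 × 10^-4 × 8.220 × 10^-8 / 1.210 × 10^44 = 1.677 × 10^-55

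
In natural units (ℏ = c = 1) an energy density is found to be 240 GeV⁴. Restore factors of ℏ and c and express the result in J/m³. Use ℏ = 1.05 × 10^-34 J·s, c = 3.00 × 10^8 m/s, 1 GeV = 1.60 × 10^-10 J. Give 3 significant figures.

[E]/[L]³ = [E]⁴/(ℏc)³; restore (ℏc)⁻³.
1 GeV⁴ → 1/(ℏc)³ × (1 GeV in J)⁴ = 2.10 × 10^37 J/m³.
Result: 240 × 2.10 × 10^37 = 5.03 × 10^39 J/m³.

5.03 × 10^39 J/m³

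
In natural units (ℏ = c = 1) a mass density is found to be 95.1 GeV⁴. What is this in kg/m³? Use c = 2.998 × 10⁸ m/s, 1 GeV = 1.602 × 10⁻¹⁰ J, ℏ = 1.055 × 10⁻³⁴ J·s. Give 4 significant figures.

Mass density is [E]/(c²[L]³) = [E]⁴/(ℏ³c⁵).
1 GeV⁴ → 1/(ℏ³c⁵) × (1 GeV in J)⁴ = 2.316 × 10²⁰ kg/m³.
Result: 95.1 × 2.316 × 10²⁰ = 2.202 × 10²² kg/m³.

2.202 × 10²² kg/m³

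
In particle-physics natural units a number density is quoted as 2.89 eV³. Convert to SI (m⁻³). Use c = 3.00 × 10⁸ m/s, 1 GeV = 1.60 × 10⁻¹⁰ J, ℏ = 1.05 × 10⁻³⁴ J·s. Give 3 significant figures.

3.79 × 10²⁰ m⁻³

Number density is [L]⁻³ = [E]³/(ℏc)³.
1 GeV³ → 1/(ℏc)³ × (1 GeV in J)³ = 1.31 × 10⁴⁷ m⁻³.
Convert the energy scale: 2.89 eV³ = 2.89 × 10⁻²⁷ GeV³.
Result: 2.89 × 10⁻²⁷ × 1.31 × 10⁴⁷ = 3.79 × 10²⁰ m⁻³.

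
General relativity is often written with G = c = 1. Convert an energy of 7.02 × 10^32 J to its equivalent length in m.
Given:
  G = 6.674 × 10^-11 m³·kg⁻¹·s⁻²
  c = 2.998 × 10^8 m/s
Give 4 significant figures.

Energy → length via G/c⁴.
7.02 × 10^32 J × (G/c⁴) = 5.800 × 10^-12 m

5.800 × 10^-12 m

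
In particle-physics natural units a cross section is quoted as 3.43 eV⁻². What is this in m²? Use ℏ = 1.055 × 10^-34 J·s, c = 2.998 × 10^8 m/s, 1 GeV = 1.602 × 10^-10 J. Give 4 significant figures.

1.337 × 10^-13 m²

Area is [L]² = [E]⁻²·(ℏc)²; restore (ℏc)².
1 GeV⁻² → (ℏc)² × (1 GeV in J)⁻² = 3.898 × 10^-32 m².
Convert the energy scale: 3.43 eV⁻² = 3.43 × 10^18 GeV⁻².
Result: 3.43 × 10^18 × 3.898 × 10^-32 = 1.337 × 10^-13 m².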